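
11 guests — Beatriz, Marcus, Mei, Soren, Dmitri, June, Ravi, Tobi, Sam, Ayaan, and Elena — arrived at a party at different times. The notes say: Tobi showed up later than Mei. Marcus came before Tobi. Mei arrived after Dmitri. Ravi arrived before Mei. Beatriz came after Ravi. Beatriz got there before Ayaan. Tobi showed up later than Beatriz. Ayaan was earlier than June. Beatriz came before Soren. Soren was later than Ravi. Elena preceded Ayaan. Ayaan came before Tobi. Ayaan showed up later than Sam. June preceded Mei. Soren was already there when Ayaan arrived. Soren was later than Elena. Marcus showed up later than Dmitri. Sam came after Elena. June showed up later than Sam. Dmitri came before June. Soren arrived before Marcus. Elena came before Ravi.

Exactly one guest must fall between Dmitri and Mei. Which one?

June

Tracing the constraints gives Dmitri → June → Mei, so June sits after Dmitri and before Mei.
No other guest is forced both after Dmitri and before Mei.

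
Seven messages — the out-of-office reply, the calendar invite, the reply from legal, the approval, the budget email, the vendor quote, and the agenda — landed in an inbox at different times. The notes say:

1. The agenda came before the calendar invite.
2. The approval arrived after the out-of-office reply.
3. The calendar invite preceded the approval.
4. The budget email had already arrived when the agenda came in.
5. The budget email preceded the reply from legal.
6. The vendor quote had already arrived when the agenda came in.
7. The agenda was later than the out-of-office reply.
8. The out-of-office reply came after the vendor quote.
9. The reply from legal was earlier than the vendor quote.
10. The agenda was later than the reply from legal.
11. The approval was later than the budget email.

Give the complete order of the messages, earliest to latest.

the budget email, the reply from legal, the vendor quote, the out-of-office reply, the agenda, the calendar invite, the approval

The constraints fix every adjacent pair, so only one ordering works:
the budget email → the reply from legal → the vendor quote → the out-of-office reply → the agenda → the calendar invite → the approval.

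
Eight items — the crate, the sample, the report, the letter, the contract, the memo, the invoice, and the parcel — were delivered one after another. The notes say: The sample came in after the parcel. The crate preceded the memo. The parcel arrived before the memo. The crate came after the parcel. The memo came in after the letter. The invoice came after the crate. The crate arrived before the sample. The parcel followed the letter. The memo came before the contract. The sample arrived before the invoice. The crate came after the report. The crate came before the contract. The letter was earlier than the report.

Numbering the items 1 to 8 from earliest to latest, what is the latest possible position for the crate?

The crate must come before the contract, the invoice, the memo, and the sample — 4 items forced after it.
Everything else can be placed before the crate in some valid order, so the crate can sit as late as position 8 − 4 = 4.

4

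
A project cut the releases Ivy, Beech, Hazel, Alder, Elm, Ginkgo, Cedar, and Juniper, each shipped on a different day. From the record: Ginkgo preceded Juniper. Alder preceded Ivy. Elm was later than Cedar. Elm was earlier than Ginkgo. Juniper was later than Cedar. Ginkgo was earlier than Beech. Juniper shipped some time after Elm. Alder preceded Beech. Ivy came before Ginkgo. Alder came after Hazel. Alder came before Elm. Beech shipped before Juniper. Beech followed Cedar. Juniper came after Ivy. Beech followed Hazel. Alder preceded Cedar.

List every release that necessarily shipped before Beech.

Alder, Cedar, Elm, Ginkgo, Hazel, Ivy

Directly stated before Beech: Alder, Cedar, Ginkgo, and Hazel.
Elm reaches Beech via Elm → Ginkgo → Beech.
Ivy reaches Beech via Ivy → Ginkgo → Beech.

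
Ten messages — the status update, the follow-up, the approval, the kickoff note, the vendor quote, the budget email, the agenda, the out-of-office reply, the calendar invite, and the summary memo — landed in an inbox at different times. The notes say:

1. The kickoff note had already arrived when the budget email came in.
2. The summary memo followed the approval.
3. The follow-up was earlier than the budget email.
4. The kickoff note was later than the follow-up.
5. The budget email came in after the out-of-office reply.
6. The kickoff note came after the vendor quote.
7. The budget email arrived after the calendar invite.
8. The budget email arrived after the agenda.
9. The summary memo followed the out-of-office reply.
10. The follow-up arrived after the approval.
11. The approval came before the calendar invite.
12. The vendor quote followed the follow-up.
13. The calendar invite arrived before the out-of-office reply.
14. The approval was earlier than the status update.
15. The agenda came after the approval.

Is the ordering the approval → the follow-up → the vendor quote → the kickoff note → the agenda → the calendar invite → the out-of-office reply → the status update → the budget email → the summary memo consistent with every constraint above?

Check each stated constraint against the proposed order — e.g. the follow-up is ahead of the budget email; the approval is ahead of the summary memo. Every pair is in the required order; nothing is violated.

yes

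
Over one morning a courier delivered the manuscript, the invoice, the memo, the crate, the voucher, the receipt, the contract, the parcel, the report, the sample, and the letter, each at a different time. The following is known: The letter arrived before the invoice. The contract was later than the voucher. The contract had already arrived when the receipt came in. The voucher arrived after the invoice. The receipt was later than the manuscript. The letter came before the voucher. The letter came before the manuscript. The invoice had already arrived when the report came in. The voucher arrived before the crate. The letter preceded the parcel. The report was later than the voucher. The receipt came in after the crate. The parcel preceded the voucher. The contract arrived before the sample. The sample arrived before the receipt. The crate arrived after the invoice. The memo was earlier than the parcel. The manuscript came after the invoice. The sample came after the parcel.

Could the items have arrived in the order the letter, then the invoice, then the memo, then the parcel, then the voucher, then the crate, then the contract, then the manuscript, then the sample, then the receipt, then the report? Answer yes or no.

yes

Check each stated constraint against the proposed order — e.g. the letter is ahead of the manuscript; the invoice is ahead of the report. Every pair is in the required order; nothing is violated.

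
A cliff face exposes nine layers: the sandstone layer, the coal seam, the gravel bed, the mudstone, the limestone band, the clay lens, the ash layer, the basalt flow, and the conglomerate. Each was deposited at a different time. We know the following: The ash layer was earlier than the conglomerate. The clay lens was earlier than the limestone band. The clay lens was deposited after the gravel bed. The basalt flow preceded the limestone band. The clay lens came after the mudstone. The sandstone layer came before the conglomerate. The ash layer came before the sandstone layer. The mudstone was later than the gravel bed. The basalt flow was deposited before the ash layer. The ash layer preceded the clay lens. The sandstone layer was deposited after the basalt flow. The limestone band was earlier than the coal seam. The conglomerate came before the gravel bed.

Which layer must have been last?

the coal seam

Every other layer has a chain of constraints placing it before the coal seam, so the coal seam is last.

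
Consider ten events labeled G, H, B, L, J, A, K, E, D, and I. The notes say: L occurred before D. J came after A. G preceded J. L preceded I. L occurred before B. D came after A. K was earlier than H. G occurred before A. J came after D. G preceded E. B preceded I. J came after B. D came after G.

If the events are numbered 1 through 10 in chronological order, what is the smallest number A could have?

2

G must come before A — 1 forced predecessor.
Nothing else is forced ahead of A, so its earliest slot is position 1 + 1 = 2.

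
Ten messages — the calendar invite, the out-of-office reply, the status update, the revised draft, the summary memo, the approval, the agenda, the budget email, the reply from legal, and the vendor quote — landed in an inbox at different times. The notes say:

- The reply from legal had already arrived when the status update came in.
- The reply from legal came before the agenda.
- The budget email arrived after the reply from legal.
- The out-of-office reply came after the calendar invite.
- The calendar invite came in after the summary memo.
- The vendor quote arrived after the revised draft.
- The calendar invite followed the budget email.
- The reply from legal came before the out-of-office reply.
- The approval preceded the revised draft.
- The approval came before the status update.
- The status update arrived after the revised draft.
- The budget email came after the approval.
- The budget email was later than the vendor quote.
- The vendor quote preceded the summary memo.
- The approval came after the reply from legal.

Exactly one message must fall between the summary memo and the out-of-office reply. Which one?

Tracing the constraints gives the summary memo → the calendar invite → the out-of-office reply, so the calendar invite sits after the summary memo and before the out-of-office reply.
No other message is forced both after the summary memo and before the out-of-office reply.

the calendar invite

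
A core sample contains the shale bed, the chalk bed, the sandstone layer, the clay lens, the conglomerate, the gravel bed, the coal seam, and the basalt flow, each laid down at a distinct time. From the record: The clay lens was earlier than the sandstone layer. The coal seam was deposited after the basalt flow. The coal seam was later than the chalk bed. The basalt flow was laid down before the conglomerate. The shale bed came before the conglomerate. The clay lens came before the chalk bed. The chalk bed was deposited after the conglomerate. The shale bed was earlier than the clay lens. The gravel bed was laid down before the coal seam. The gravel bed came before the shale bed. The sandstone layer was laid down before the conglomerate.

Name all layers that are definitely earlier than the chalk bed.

the basalt flow, the clay lens, the conglomerate, the gravel bed, the sandstone layer, the shale bed

Directly stated before the chalk bed: the clay lens and the conglomerate.
The basalt flow reaches the chalk bed via the basalt flow → the conglomerate → the chalk bed.
The gravel bed reaches the chalk bed via the gravel bed → the shale bed → the conglomerate → the chalk bed.
The sandstone layer reaches the chalk bed via the sandstone layer → the conglomerate → the chalk bed.
Likewise the shale bed reaches the chalk bed by chaining the stated constraints.
No chain forces the coal seam ahead of the chalk bed.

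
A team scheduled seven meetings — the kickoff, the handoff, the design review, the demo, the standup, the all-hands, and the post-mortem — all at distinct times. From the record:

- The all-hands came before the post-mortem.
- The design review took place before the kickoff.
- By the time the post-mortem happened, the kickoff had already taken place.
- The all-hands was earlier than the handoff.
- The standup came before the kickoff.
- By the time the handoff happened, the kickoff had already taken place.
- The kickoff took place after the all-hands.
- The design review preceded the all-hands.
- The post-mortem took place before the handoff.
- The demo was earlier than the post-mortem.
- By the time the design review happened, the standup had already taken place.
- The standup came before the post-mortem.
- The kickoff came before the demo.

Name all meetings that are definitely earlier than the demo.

Directly stated before the demo: the kickoff.
The all-hands reaches the demo via the all-hands → the kickoff → the demo.
The design review reaches the demo via the design review → the kickoff → the demo.
The standup reaches the demo via the standup → the kickoff → the demo.

the all-hands, the design review, the kickoff, the standup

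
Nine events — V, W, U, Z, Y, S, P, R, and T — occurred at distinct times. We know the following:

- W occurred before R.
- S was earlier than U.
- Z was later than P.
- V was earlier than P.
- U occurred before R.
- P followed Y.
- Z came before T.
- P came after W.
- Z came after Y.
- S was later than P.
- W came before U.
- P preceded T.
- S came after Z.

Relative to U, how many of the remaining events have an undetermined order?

1

Forced before U: P, S, V, W, Y, and Z; forced after U: R.
That leaves T with no forced order relative to U — 1.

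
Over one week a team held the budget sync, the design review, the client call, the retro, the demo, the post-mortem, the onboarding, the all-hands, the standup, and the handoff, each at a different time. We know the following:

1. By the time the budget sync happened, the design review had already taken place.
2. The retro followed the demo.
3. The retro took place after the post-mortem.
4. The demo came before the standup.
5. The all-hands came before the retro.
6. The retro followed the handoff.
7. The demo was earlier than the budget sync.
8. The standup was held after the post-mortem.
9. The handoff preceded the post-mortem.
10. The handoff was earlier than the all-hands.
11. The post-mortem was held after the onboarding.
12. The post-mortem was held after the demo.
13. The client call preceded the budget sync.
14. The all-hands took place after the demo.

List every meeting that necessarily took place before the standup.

Directly stated before the standup: the demo and the post-mortem.
The handoff reaches the standup via the handoff → the post-mortem → the standup.
The onboarding reaches the standup via the onboarding → the post-mortem → the standup.
No chain forces the retro (or any of the others) ahead of the standup.

the demo, the handoff, the onboarding, the post-mortem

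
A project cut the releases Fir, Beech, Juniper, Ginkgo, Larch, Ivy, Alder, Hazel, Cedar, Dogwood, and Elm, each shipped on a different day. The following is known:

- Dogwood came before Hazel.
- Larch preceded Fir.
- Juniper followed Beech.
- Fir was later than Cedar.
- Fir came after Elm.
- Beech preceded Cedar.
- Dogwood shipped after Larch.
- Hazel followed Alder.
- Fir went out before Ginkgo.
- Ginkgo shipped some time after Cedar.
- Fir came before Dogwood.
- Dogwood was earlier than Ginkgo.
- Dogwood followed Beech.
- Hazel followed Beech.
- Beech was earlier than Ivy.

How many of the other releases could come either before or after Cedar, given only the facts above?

5

Forced before Cedar: Beech; forced after Cedar: Dogwood, Fir, Ginkgo, and Hazel.
That leaves Alder, Elm, Ivy, Juniper, and Larch with no forced order relative to Cedar — 5.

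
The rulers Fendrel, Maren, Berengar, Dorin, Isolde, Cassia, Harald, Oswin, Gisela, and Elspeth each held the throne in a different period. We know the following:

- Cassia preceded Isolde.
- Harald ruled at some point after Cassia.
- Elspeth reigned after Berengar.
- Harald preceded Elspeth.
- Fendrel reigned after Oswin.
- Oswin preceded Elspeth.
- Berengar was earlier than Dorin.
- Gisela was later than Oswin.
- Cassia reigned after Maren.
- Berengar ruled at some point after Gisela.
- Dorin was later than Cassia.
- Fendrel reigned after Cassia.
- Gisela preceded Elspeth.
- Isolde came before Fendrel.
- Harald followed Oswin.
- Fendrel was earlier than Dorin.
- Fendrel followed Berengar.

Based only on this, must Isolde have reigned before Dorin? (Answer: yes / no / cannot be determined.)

Chain the constraints: Isolde → Fendrel → Dorin. Each link is directly stated, so Isolde comes before Dorin.

yes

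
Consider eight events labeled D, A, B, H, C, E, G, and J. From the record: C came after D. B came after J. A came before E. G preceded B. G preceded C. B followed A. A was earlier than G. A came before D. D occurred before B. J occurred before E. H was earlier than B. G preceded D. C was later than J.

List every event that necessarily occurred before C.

Directly stated before C: D, G, and J.
A reaches C via A → D → C.
No chain forces H (or any of the others) ahead of C.

A, D, G, J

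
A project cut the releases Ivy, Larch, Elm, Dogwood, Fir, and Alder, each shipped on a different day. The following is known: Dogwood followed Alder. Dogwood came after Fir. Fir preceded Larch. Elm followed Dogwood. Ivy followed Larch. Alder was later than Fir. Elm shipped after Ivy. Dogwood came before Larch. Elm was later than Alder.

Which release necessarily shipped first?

Fir

Fir has a chain of constraints placing it before every other release, so Fir must be first.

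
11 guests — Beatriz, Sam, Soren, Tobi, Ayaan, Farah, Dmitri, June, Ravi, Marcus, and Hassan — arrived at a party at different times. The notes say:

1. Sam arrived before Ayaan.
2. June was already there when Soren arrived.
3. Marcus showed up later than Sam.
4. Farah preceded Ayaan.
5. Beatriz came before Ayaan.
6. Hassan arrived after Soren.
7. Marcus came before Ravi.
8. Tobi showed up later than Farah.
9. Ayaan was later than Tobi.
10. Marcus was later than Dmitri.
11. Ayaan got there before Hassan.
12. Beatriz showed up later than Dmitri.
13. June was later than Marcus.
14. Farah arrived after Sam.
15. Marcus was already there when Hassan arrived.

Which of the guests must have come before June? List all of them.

Directly stated before June: Marcus.
Dmitri reaches June via Dmitri → Marcus → June.
Sam reaches June via Sam → Marcus → June.
No chain forces Beatriz (or any of the others) ahead of June.

Dmitri, Marcus, Sam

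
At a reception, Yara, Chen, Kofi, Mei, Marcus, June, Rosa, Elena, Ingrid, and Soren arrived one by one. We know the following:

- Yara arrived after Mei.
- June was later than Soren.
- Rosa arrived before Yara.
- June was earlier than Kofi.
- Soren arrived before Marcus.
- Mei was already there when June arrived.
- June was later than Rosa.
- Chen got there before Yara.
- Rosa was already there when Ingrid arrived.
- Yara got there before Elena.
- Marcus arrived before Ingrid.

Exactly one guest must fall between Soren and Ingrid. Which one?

Marcus

Tracing the constraints gives Soren → Marcus → Ingrid, so Marcus sits after Soren and before Ingrid.
No other guest is forced both after Soren and before Ingrid.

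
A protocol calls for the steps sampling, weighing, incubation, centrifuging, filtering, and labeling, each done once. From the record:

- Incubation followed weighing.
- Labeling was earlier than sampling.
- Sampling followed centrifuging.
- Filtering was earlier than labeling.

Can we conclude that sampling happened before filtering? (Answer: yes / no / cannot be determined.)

no

Tracing the constraints gives filtering → labeling → sampling, so filtering must come before sampling.
That means sampling cannot be before filtering.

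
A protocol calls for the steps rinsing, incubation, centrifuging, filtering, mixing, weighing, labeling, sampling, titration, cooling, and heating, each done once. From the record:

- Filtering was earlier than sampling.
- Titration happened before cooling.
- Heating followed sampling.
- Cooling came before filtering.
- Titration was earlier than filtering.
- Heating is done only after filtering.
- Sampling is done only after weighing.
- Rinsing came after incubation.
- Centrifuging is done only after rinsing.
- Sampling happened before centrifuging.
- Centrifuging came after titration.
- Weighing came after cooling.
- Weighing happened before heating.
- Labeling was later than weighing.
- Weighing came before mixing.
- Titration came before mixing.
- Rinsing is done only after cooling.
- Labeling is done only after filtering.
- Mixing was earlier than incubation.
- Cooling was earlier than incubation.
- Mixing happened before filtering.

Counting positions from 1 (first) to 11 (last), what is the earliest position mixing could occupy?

Cooling, titration, and weighing must all come before mixing — 3 forced predecessors.
Nothing else is forced ahead of mixing, so its earliest slot is position 3 + 1 = 4.

4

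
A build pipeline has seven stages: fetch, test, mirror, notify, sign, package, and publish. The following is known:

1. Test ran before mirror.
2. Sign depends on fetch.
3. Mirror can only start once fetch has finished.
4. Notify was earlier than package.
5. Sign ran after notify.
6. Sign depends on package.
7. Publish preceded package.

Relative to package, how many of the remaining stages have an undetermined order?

Forced before package: notify and publish; forced after package: sign.
That leaves fetch, mirror, and test with no forced order relative to package — 3.

3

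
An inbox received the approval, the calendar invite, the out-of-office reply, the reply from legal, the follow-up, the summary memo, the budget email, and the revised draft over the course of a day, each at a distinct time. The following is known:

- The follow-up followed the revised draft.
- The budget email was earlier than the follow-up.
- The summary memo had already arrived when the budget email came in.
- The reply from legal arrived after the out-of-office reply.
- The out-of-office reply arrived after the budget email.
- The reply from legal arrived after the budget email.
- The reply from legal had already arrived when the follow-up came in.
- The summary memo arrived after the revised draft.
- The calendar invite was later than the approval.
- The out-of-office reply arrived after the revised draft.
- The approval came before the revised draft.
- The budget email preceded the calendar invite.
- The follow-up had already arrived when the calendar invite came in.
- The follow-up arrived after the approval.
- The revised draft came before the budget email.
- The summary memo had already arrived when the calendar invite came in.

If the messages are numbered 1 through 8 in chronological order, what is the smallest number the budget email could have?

4

The approval, the revised draft, and the summary memo must all come before the budget email — 3 forced predecessors.
Nothing else is forced ahead of the budget email, so its earliest slot is position 3 + 1 = 4.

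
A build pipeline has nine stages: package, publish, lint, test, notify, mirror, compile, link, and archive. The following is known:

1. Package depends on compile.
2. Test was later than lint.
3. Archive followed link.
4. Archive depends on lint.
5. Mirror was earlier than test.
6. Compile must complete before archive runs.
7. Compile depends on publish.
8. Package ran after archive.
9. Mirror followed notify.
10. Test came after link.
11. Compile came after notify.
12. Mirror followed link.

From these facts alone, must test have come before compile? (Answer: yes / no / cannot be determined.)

No chain of stated constraints runs from test to compile, and none runs from compile to test either.
So the relative order of test and compile is not fixed by the given facts.

cannot be determined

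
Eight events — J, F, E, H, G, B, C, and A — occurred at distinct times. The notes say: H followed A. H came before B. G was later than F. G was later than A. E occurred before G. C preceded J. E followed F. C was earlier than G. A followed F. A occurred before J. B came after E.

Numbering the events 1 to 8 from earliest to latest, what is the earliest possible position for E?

F must come before E — 1 forced predecessor.
Nothing else is forced ahead of E, so its earliest slot is position 1 + 1 = 2.

2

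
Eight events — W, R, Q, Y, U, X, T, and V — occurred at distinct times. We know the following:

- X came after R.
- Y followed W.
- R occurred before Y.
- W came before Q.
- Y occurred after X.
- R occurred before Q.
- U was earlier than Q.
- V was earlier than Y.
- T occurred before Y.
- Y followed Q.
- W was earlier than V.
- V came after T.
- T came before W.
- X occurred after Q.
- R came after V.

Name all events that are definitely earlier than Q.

Directly stated before Q: R, U, and W.
T reaches Q via T → W → Q.
V reaches Q via V → R → Q.
No chain forces X (or any of the others) ahead of Q.

R, T, U, V, W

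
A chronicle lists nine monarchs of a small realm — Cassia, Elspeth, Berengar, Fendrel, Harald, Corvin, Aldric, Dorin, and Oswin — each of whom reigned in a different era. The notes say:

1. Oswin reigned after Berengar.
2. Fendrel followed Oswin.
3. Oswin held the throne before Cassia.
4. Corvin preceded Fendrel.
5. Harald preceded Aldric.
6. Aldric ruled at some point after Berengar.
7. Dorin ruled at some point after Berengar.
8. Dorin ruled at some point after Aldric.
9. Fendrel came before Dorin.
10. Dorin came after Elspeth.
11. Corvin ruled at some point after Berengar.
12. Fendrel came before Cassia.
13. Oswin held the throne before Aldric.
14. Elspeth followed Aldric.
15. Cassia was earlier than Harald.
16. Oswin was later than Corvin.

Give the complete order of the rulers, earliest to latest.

Berengar, Corvin, Oswin, Fendrel, Cassia, Harald, Aldric, Elspeth, Dorin

The constraints fix every adjacent pair, so only one ordering works:
Berengar → Corvin → Oswin → Fendrel → Cassia → Harald → Aldric → Elspeth → Dorin.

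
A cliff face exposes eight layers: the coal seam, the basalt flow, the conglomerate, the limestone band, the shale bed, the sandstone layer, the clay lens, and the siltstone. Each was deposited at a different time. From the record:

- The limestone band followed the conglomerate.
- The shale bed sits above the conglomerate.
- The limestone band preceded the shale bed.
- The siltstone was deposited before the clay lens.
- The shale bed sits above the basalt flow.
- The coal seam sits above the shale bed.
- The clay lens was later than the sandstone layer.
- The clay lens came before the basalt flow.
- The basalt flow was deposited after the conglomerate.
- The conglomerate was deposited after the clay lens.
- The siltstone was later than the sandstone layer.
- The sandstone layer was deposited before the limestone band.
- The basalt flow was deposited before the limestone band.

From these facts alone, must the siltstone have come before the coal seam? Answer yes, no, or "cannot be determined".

yes

Chain the constraints: the siltstone → the clay lens → the basalt flow → the shale bed → the coal seam. Each link is directly stated, so the siltstone comes before the coal seam.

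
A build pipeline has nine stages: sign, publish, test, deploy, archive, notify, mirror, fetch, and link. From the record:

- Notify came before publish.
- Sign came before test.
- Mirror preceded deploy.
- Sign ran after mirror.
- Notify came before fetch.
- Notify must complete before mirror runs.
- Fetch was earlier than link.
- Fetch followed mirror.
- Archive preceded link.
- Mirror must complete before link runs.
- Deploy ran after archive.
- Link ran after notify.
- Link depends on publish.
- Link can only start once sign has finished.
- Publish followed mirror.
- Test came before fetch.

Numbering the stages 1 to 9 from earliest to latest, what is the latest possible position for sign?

6

Sign must come before fetch, link, and test — 3 stages forced after it.
Everything else can be placed before sign in some valid order, so sign can sit as late as position 9 − 3 = 6.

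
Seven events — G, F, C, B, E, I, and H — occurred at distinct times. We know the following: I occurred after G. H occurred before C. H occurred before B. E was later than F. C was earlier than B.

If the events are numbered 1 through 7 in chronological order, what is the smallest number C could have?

2

H must come before C — 1 forced predecessor.
Nothing else is forced ahead of C, so its earliest slot is position 1 + 1 = 2.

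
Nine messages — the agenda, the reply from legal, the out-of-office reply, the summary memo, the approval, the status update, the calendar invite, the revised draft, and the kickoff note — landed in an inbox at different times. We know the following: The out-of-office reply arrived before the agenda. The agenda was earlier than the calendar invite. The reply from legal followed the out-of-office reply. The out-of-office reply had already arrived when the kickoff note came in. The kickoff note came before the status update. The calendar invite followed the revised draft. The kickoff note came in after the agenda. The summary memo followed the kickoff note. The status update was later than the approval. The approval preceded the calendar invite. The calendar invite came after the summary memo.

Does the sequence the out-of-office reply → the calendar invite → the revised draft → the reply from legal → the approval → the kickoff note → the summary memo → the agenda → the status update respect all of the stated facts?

The constraints require the approval before the calendar invite, but in the proposed sequence the calendar invite appears ahead of the approval. That one violation is enough.

no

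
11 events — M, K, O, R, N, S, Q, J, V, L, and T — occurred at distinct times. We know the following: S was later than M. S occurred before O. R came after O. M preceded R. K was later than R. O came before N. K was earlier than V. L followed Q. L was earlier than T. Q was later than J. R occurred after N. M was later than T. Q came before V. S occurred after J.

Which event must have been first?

J

J has a chain of constraints placing it before every other event, so J must be first.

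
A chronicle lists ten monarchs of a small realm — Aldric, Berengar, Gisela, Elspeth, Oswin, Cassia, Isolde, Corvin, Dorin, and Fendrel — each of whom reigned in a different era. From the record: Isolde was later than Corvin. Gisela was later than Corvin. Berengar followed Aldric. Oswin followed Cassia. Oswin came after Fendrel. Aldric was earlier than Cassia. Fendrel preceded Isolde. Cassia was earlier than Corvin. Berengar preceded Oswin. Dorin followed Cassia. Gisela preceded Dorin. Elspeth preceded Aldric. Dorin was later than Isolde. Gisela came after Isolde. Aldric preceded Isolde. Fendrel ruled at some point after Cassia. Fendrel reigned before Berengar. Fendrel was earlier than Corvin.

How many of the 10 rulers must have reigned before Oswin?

5

Directly stated before Oswin: Berengar, Cassia, and Fendrel.
Aldric reaches Oswin via Aldric → Cassia → Oswin.
Elspeth reaches Oswin via Elspeth → Aldric → Cassia → Oswin.
That's Aldric, Berengar, Cassia, Elspeth, and Fendrel — 5 in all.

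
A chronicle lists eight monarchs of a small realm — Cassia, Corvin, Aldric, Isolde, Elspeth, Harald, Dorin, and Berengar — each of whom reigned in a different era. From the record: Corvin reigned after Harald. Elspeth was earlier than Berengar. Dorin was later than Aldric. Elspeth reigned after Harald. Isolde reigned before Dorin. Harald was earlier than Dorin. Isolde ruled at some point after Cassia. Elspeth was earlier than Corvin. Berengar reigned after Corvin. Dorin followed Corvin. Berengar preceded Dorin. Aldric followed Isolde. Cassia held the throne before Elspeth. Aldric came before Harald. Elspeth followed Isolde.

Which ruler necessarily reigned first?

Cassia has a chain of constraints placing them before every other ruler, so Cassia must be first.

Cassia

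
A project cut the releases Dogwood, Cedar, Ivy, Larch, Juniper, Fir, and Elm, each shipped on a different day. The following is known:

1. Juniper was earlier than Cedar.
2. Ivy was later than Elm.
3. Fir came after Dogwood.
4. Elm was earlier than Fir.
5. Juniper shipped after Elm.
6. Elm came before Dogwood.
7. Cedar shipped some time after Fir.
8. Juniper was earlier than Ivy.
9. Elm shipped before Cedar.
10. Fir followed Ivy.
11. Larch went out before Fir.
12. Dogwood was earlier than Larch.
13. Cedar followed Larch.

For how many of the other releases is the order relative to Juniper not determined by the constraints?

2

Forced before Juniper: Elm; forced after Juniper: Cedar, Fir, and Ivy.
That leaves Dogwood and Larch with no forced order relative to Juniper — 2.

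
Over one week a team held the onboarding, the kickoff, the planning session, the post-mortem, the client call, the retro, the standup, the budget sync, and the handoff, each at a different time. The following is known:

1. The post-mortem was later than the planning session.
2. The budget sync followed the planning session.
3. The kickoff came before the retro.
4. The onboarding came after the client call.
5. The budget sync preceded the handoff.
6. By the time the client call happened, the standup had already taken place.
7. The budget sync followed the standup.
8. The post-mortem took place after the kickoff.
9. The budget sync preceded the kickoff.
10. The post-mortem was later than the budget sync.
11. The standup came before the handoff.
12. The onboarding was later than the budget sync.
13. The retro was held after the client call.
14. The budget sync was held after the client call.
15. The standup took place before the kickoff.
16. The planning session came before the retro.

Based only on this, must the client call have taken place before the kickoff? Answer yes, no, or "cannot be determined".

Chain the constraints: the client call → the budget sync → the kickoff. Each link is directly stated, so the client call comes before the kickoff.

yes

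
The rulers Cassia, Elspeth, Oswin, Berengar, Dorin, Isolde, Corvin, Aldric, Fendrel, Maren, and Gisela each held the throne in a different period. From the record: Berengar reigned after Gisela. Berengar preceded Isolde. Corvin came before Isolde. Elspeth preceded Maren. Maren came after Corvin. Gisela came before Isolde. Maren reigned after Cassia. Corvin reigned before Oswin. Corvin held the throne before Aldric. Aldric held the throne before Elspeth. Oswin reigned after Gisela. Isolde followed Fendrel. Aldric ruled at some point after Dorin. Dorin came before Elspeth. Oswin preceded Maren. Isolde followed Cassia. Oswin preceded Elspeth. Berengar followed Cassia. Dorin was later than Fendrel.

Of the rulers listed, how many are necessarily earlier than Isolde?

Directly stated before Isolde: Berengar, Cassia, Corvin, Fendrel, and Gisela.
No chain forces Aldric (or any of the others) ahead of Isolde.
That's Berengar, Cassia, Corvin, Fendrel, and Gisela — 5 in all.

5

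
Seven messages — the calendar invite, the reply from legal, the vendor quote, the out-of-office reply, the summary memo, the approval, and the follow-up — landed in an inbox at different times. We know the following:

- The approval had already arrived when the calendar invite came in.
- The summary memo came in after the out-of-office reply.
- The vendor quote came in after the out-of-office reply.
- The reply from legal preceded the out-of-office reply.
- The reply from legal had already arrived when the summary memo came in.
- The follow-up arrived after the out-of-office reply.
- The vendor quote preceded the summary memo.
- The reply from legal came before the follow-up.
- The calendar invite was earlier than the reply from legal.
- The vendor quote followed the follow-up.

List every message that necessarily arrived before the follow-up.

Directly stated before the follow-up: the out-of-office reply and the reply from legal.
The approval reaches the follow-up via the approval → the calendar invite → the reply from legal → the follow-up.
The calendar invite reaches the follow-up via the calendar invite → the reply from legal → the follow-up.

the approval, the calendar invite, the out-of-office reply, the reply from legal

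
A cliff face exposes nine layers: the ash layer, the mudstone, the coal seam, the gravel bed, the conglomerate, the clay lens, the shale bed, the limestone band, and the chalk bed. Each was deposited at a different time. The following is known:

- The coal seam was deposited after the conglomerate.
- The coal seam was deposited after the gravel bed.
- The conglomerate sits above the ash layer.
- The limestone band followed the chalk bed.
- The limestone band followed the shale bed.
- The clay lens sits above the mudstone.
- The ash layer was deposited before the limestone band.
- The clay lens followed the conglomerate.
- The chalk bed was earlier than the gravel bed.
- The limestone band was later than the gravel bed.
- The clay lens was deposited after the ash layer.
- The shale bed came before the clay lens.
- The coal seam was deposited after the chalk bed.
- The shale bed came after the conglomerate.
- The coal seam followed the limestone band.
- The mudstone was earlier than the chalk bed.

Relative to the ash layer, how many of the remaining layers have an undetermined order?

Forced after the ash layer: the clay lens, the coal seam, the conglomerate, the limestone band, and the shale bed.
That leaves the chalk bed, the gravel bed, and the mudstone with no forced order relative to the ash layer — 3.

3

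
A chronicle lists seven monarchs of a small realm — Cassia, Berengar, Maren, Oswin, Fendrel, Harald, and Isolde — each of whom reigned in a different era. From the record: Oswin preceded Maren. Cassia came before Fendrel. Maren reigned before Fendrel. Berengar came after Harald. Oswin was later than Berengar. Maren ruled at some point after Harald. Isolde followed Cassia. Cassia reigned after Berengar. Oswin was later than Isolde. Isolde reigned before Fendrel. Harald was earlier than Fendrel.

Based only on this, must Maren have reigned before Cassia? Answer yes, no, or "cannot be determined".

no

Tracing the constraints gives Cassia → Isolde → Oswin → Maren, so Cassia must come before Maren.
That means Maren cannot be before Cassia.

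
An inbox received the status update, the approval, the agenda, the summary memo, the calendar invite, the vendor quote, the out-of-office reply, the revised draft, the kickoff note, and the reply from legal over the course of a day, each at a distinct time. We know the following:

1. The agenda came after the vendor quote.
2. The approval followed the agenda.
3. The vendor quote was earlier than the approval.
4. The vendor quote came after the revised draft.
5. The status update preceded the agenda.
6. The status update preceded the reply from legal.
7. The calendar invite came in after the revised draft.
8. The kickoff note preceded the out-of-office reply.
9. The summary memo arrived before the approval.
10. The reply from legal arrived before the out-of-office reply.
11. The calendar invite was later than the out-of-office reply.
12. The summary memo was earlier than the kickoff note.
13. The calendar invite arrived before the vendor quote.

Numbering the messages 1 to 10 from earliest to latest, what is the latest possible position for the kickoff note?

The kickoff note must come before the agenda, the approval, the calendar invite, the out-of-office reply, and the vendor quote — 5 messages forced after it.
Everything else can be placed before the kickoff note in some valid order, so the kickoff note can sit as late as position 10 − 5 = 5.

5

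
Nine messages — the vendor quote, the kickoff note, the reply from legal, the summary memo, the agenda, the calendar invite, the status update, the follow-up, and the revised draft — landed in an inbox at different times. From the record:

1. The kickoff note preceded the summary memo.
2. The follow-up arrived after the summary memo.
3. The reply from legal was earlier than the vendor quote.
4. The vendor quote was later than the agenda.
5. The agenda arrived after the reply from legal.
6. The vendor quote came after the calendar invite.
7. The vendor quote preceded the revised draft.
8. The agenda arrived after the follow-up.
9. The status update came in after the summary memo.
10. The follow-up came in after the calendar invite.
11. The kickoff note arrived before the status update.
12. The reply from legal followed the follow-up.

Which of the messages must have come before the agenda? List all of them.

Directly stated before the agenda: the follow-up and the reply from legal.
The calendar invite reaches the agenda via the calendar invite → the follow-up → the agenda.
The kickoff note reaches the agenda via the kickoff note → the summary memo → the follow-up → the agenda.
The summary memo reaches the agenda via the summary memo → the follow-up → the agenda.
No chain forces the vendor quote (or any of the others) ahead of the agenda.

the calendar invite, the follow-up, the kickoff note, the reply from legal, the summary memo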